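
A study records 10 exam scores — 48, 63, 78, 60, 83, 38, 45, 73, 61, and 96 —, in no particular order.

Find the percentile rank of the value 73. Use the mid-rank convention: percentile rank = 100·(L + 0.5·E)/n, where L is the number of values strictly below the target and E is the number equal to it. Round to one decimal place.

Sorted: 38, 45, 48, 60, 61, 63, 73, 78, 83, 96.
Count below 73: L = 6; count equal: E = 1; n = 10.
Percentile rank = 100·(6 + 0.5·1)/10 = 100·6.5/10 = 65.

65.0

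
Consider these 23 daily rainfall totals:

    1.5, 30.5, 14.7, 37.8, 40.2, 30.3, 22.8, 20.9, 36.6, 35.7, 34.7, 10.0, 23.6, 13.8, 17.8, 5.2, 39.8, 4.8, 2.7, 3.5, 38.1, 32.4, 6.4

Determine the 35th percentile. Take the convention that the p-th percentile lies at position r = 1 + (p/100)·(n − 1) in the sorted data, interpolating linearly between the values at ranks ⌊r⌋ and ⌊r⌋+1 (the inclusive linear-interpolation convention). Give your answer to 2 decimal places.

14.43

Sorted: 1.5, 2.7, 3.5, 4.8, 5.2, 6.4, 10.0, 13.8, 14.7, 17.8, 20.9, 22.8, 23.6, 30.3, 30.5, 32.4, 34.7, 35.7, 36.6, 37.8, 38.1, 39.8, 40.2.
n = 23.
r = 1 + (35/100)·(23 − 1) = 1 + 7.7 = 8.7.
Rank 8 is 13.8 and rank 9 is 14.7.
Interpolate: 13.8 + 0.7·(14.7 − 13.8) = 13.8 + 0.7·0.9 = 14.43.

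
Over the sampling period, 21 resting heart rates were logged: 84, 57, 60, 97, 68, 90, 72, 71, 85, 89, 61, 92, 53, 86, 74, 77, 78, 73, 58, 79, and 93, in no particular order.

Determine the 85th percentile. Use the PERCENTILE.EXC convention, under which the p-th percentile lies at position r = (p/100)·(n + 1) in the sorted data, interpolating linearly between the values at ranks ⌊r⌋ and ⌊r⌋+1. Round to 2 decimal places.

91.40

Sorted: 53, 57, 58, 60, 61, 68, 71, 72, 73, 74, 77, 78, 79, 84, 85, 86, 89, 90, 92, 93, 97.
n = 21.
r = (85/100)·(21 + 1) = 18.7.
Rank 18 is 90 and rank 19 is 92.
Interpolate: 90 + 0.7·(92 − 90) = 90 + 0.7·2 = 91.4.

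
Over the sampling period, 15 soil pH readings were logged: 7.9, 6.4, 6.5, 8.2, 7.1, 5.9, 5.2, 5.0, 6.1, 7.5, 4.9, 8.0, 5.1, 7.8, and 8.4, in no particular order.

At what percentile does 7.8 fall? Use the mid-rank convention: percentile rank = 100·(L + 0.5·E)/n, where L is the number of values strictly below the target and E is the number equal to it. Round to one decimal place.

70.0

Sorted: 4.9, 5.0, 5.1, 5.2, 5.9, 6.1, 6.4, 6.5, 7.1, 7.5, 7.8, 7.9, 8.0, 8.2, 8.4.
Count below 7.8: L = 10; count equal: E = 1; n = 15.
Percentile rank = 100·(10 + 0.5·1)/15 = 100·10.5/15 = 70.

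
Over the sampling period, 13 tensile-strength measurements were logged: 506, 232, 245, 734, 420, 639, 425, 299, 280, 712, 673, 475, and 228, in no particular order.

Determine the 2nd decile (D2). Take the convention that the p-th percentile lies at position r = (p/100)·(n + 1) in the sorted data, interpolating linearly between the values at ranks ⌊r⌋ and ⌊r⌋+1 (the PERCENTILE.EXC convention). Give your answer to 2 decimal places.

Sorted: 228, 232, 245, 280, 299, 420, 425, 475, 506, 639, 673, 712, 734.
n = 13.
r = (20/100)·(13 + 1) = 2.8.
Rank 2 is 232 and rank 3 is 245.
Interpolate: 232 + 0.8·(245 − 232) = 232 + 0.8·13 = 242.4.

242.40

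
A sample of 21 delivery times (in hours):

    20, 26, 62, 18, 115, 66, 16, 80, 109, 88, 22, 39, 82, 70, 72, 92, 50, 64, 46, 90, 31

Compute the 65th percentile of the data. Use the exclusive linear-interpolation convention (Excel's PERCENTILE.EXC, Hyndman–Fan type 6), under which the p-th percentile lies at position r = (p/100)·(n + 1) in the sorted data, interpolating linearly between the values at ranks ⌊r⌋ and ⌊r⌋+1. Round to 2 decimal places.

74.40

Sorted: 16, 18, 20, 22, 26, 31, 39, 46, 50, 62, 64, 66, 70, 72, 80, 82, 88, 90, 92, 109, 115.
n = 21.
r = (65/100)·(21 + 1) = 14.3.
Rank 14 is 72 and rank 15 is 80.
Interpolate: 72 + 0.3·(80 − 72) = 72 + 0.3·8 = 74.4.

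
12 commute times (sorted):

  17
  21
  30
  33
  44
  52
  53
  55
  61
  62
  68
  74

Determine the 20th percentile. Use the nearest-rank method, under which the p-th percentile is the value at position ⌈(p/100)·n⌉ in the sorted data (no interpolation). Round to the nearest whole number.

30

n = 12.
Position = ⌈20/100 · 12⌉ = ⌈2.4⌉ = 3.
The value at rank 3 is 30.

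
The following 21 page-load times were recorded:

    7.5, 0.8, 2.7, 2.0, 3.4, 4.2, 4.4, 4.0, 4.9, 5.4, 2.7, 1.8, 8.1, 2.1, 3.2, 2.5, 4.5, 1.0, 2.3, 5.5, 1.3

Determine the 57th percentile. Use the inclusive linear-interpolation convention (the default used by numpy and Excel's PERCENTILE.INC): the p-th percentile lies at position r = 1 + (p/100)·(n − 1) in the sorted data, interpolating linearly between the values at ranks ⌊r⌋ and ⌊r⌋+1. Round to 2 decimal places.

Sorted: 0.8, 1.0, 1.3, 1.8, 2.0, 2.1, 2.3, 2.5, 2.7, 2.7, 3.2, 3.4, 4.0, 4.2, 4.4, 4.5, 4.9, 5.4, 5.5, 7.5, 8.1.
n = 21.
r = 1 + (57/100)·(21 − 1) = 1 + 11.4 = 12.4.
Rank 12 is 3.4 and rank 13 is 4.0.
Interpolate: 3.4 + 0.4·(4.0 − 3.4) = 3.4 + 0.4·0.6 = 3.64.

3.64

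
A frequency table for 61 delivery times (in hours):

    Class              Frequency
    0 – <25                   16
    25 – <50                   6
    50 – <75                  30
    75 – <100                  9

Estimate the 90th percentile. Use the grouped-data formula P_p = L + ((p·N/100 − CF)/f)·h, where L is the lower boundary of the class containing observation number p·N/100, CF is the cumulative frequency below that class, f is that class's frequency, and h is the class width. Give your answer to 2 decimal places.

83.06

N = 61; target position k = 90/100 · 61 = 54.9.
Cumulative frequencies: 16, 22, 52, 61.
Observation 54.9 falls in the class 75 – <100.
L = 75, CF = 52, f = 9, h = 25.
P90 = 75 + ((54.9 − 52)/9)·25 = 75 + 8.05556 = 83.0556.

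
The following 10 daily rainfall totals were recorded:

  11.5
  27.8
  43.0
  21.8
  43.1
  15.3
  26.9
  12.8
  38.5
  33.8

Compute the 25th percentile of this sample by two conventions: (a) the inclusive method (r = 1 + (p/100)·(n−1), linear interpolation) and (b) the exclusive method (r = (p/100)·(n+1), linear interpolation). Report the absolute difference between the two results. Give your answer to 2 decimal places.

2.25

Sorted: 11.5, 12.8, 15.3, 21.8, 26.9, 27.8, 33.8, 38.5, 43.0, 43.1.
n = 10.
(a) r = 3.25; between ranks 3 (15.3) and 4 (21.8): 16.925.
(b) r = 2.75; between ranks 2 (12.8) and 3 (15.3): 14.675.
|16.925 − 14.675| = 2.25.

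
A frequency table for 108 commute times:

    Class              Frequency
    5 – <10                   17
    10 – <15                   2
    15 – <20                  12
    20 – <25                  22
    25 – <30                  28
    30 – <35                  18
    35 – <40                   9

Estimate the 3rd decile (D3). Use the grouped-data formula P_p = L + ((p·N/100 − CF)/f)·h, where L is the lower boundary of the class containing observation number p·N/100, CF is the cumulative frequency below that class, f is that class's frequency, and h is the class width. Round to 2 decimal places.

20.32

N = 108; target position k = 30/100 · 108 = 32.4.
Cumulative frequencies: 17, 19, 31, 53, 81, 99, 108.
Observation 32.4 falls in the class 20 – <25.
L = 20, CF = 31, f = 22, h = 5.
P30 = 20 + ((32.4 − 31)/22)·5 = 20 + 0.318182 = 20.3182.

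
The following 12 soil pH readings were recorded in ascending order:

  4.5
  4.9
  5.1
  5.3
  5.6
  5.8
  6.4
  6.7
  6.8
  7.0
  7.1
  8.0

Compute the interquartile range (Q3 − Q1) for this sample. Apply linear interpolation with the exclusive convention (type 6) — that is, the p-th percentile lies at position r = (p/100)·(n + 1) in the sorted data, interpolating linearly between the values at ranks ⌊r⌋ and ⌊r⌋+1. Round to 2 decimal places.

n = 12.
P25: r = 3.25; ranks 3–4 are 5.1, 5.3; interpolating gives 5.15.
P75: r = 9.75; ranks 9–10 are 6.8, 7.0; interpolating gives 6.95.
Difference: 6.95 − 5.15 = 1.8.

1.80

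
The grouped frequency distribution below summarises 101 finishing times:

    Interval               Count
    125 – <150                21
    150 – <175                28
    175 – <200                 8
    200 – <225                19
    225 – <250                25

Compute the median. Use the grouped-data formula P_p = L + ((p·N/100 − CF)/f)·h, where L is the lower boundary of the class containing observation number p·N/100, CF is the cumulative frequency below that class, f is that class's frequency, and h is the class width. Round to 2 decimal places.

N = 101; target position k = 50/100 · 101 = 50.5.
Cumulative frequencies: 21, 49, 57, 76, 101.
Observation 50.5 falls in the class 175 – <200.
L = 175, CF = 49, f = 8, h = 25.
P50 = 175 + ((50.5 − 49)/8)·25 = 175 + 4.6875 = 179.688.

179.69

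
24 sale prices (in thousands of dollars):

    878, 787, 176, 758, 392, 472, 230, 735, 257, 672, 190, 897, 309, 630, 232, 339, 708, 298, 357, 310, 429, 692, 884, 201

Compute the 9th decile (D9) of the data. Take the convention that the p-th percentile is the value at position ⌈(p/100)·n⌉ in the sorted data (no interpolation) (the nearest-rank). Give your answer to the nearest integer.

878

Sorted: 176, 190, 201, 230, 232, 257, 298, 309, 310, 339, 357, 392, 429, 472, 630, 672, 692, 708, 735, 758, 787, 878, 884, 897.
n = 24.
Position = ⌈90/100 · 24⌉ = ⌈21.6⌉ = 22.
The value at rank 22 is 878.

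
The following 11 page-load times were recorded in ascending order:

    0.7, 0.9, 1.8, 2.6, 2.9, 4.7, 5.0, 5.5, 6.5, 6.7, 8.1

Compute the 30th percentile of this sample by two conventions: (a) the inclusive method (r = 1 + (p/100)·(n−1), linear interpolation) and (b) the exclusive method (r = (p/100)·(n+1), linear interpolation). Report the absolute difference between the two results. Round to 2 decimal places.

n = 11.
(a) r = 4 → value at rank 4 = 2.6.
(b) r = 3.6; between ranks 3 (1.8) and 4 (2.6): 2.28.
|2.6 − 2.28| = 0.32.

0.32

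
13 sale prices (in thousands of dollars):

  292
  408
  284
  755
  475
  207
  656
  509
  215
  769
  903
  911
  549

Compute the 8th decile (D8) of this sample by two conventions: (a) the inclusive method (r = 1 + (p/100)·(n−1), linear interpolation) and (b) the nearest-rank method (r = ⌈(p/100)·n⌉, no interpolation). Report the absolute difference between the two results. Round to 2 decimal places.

5.60

Sorted: 207, 215, 284, 292, 408, 475, 509, 549, 656, 755, 769, 903, 911.
n = 13.
(a) r = 10.6; between ranks 10 (755) and 11 (769): 763.4.
(b) the nearest-rank method: rank 11 → 769.
|763.4 − 769| = 5.6.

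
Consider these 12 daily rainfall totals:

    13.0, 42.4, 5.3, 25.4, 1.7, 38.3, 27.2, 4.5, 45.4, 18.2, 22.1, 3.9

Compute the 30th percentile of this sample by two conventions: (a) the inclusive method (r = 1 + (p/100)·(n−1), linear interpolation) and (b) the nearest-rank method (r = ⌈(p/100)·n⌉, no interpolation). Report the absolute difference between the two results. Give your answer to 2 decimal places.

2.31

Sorted: 1.7, 3.9, 4.5, 5.3, 13.0, 18.2, 22.1, 25.4, 27.2, 38.3, 42.4, 45.4.
n = 12.
(a) r = 4.3; between ranks 4 (5.3) and 5 (13.0): 7.61.
(b) the nearest-rank method: rank 4 → 5.3.
|7.61 − 5.3| = 2.31.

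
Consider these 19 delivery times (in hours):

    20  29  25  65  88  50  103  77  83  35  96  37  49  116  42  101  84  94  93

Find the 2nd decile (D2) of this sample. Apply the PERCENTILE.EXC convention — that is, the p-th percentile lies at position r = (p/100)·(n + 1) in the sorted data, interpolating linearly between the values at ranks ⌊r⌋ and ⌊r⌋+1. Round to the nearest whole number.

Sorted: 20, 25, 29, 35, 37, 42, 49, 50, 65, 77, 83, 84, 88, 93, 94, 96, 101, 103, 116.
n = 19.
r = (20/100)·(19 + 1) = 4.
r is an integer, so P20 is the value at rank 4: 35.

35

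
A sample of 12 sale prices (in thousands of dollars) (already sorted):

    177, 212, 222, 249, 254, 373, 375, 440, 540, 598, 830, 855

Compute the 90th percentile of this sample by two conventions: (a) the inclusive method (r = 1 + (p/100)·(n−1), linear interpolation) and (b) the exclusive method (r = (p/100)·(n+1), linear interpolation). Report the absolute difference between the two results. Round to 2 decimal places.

40.70

n = 12.
(a) r = 10.9; between ranks 10 (598) and 11 (830): 806.8.
(b) r = 11.7; between ranks 11 (830) and 12 (855): 847.5.
|806.8 − 847.5| = 40.7.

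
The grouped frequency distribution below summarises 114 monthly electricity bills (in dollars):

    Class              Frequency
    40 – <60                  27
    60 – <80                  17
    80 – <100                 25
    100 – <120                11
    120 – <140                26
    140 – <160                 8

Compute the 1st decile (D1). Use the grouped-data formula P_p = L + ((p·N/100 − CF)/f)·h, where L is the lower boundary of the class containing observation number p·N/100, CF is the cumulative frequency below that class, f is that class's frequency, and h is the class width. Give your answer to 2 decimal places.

48.44

N = 114; target position k = 10/100 · 114 = 11.4.
Cumulative frequencies: 27, 44, 69, 80, 106, 114.
Observation 11.4 falls in the class 40 – <60.
L = 40, CF = 0, f = 27, h = 20.
P10 = 40 + ((11.4 − 0)/27)·20 = 40 + 8.44444 = 48.4444.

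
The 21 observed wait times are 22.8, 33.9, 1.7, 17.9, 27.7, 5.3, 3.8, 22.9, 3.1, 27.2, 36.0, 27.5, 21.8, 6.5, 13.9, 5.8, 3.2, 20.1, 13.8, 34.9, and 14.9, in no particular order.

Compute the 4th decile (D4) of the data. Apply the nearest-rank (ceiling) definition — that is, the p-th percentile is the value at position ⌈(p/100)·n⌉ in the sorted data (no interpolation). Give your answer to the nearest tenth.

Sorted: 1.7, 3.1, 3.2, 3.8, 5.3, 5.8, 6.5, 13.8, 13.9, 14.9, 17.9, 20.1, 21.8, 22.8, 22.9, 27.2, 27.5, 27.7, 33.9, 34.9, 36.0.
n = 21.
Position = ⌈40/100 · 21⌉ = ⌈8.4⌉ = 9.
The value at rank 9 is 13.9.

13.9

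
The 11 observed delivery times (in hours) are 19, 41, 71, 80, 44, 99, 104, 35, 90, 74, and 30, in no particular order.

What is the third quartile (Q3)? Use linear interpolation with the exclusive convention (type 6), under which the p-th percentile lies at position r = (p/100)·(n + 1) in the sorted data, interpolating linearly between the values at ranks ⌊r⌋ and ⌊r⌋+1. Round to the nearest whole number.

90

Sorted: 19, 30, 35, 41, 44, 71, 74, 80, 90, 99, 104.
n = 11.
r = (75/100)·(11 + 1) = 9.
r is an integer, so P75 is the value at rank 9: 90.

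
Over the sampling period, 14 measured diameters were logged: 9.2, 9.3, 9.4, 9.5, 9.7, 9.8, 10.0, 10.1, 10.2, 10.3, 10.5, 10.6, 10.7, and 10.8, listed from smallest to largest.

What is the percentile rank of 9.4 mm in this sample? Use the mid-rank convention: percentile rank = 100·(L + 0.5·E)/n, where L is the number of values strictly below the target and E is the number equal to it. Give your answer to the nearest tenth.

Count below 9.4: L = 2; count equal: E = 1; n = 14.
Percentile rank = 100·(2 + 0.5·1)/14 = 100·2.5/14 = 17.86.

17.9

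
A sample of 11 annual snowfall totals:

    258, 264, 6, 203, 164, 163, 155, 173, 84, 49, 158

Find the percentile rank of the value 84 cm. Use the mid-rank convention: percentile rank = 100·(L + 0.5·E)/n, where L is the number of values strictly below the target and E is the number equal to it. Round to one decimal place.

22.7

Sorted: 6, 49, 84, 155, 158, 163, 164, 173, 203, 258, 264.
Count below 84: L = 2; count equal: E = 1; n = 11.
Percentile rank = 100·(2 + 0.5·1)/11 = 100·2.5/11 = 22.73.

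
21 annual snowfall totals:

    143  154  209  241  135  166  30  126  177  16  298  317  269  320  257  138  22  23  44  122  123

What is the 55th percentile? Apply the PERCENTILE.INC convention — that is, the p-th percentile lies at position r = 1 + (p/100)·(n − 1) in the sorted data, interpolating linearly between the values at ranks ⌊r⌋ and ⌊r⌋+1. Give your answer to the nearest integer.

154

Sorted: 16, 22, 23, 30, 44, 122, 123, 126, 135, 138, 143, 154, 166, 177, 209, 241, 257, 269, 298, 317, 320.
n = 21.
r = 1 + (55/100)·(21 − 1) = 1 + 11 = 12.
r is an integer, so P55 is the value at rank 12: 154.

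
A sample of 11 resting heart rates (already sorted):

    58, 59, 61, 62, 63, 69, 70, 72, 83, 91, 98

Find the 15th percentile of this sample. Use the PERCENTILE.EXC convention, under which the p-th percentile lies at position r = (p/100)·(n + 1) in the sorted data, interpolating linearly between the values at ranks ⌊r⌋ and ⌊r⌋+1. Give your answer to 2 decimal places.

58.80

n = 11.
r = (15/100)·(11 + 1) = 1.8.
Rank 1 is 58 and rank 2 is 59.
Interpolate: 58 + 0.8·(59 − 58) = 58 + 0.8·1 = 58.8.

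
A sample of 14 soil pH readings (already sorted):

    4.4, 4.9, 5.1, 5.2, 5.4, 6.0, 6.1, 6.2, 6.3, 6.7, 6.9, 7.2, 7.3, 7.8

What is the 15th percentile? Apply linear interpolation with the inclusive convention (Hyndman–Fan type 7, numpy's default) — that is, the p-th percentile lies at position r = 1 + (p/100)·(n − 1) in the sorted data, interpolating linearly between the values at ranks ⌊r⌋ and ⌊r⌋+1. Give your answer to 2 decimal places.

n = 14.
r = 1 + (15/100)·(14 − 1) = 1 + 1.95 = 2.95.
Rank 2 is 4.9 and rank 3 is 5.1.
Interpolate: 4.9 + 0.95·(5.1 − 4.9) = 4.9 + 0.95·0.2 = 5.09.

5.09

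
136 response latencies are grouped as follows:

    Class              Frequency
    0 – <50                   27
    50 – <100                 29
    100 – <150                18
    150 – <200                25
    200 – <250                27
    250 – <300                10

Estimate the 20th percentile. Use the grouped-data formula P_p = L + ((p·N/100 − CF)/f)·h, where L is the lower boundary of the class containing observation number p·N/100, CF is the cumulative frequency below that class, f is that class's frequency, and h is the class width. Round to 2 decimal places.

N = 136; target position k = 20/100 · 136 = 27.2.
Cumulative frequencies: 27, 56, 74, 99, 126, 136.
Observation 27.2 falls in the class 50 – <100.
L = 50, CF = 27, f = 29, h = 50.
P20 = 50 + ((27.2 − 27)/29)·50 = 50 + 0.344828 = 50.3448.

50.34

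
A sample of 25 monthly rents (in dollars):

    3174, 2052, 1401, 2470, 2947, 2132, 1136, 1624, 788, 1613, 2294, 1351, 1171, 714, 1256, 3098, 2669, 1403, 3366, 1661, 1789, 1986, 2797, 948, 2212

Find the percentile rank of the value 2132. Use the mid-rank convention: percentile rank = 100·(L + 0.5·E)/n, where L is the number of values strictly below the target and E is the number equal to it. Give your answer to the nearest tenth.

Sorted: 714, 788, 948, 1136, 1171, 1256, 1351, 1401, 1403, 1613, 1624, 1661, 1789, 1986, 2052, 2132, 2212, 2294, 2470, 2669, 2797, 2947, 3098, 3174, 3366.
Count below 2132: L = 15; count equal: E = 1; n = 25.
Percentile rank = 100·(15 + 0.5·1)/25 = 100·15.5/25 = 62.

62.0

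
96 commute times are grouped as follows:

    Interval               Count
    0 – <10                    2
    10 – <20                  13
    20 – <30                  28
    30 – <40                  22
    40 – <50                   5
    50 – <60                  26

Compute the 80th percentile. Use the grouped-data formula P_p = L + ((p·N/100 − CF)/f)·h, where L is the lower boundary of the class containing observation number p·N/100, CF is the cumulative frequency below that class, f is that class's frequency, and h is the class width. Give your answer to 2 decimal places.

52.62

N = 96; target position k = 80/100 · 96 = 76.8.
Cumulative frequencies: 2, 15, 43, 65, 70, 96.
Observation 76.8 falls in the class 50 – <60.
L = 50, CF = 70, f = 26, h = 10.
P80 = 50 + ((76.8 − 70)/26)·10 = 50 + 2.61538 = 52.6154.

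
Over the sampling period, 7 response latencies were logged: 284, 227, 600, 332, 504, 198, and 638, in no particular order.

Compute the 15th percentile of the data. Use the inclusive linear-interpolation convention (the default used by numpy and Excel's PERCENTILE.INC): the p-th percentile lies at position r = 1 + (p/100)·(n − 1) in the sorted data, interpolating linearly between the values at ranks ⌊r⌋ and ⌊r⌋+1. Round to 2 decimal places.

Sorted: 198, 227, 284, 332, 504, 600, 638.
n = 7.
r = 1 + (15/100)·(7 − 1) = 1 + 0.9 = 1.9.
Rank 1 is 198 and rank 2 is 227.
Interpolate: 198 + 0.9·(227 − 198) = 198 + 0.9·29 = 224.1.

224.10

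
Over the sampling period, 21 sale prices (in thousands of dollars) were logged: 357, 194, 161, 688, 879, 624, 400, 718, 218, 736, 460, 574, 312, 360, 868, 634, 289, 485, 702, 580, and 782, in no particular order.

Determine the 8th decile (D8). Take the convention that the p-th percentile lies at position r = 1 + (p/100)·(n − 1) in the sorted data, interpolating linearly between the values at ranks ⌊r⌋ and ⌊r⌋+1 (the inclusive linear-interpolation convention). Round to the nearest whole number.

Sorted: 161, 194, 218, 289, 312, 357, 360, 400, 460, 485, 574, 580, 624, 634, 688, 702, 718, 736, 782, 868, 879.
n = 21.
r = 1 + (80/100)·(21 − 1) = 1 + 16 = 17.
r is an integer, so P80 is the value at rank 17: 718.

718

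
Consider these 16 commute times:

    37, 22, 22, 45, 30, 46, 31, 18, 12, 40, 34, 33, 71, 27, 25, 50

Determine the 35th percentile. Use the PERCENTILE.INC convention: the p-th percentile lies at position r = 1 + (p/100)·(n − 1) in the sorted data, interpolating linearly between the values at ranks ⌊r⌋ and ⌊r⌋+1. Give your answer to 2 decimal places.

Sorted: 12, 18, 22, 22, 25, 27, 30, 31, 33, 34, 37, 40, 45, 46, 50, 71.
n = 16.
r = 1 + (35/100)·(16 − 1) = 1 + 5.25 = 6.25.
Rank 6 is 27 and rank 7 is 30.
Interpolate: 27 + 0.25·(30 − 27) = 27 + 0.25·3 = 27.75.

27.75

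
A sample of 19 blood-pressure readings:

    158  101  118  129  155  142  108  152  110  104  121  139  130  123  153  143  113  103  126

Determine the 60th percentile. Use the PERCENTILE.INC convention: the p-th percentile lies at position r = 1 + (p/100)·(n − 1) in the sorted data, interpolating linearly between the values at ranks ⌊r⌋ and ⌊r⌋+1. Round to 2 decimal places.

129.80

Sorted: 101, 103, 104, 108, 110, 113, 118, 121, 123, 126, 129, 130, 139, 142, 143, 152, 153, 155, 158.
n = 19.
r = 1 + (60/100)·(19 − 1) = 1 + 10.8 = 11.8.
Rank 11 is 129 and rank 12 is 130.
Interpolate: 129 + 0.8·(130 − 129) = 129 + 0.8·1 = 129.8.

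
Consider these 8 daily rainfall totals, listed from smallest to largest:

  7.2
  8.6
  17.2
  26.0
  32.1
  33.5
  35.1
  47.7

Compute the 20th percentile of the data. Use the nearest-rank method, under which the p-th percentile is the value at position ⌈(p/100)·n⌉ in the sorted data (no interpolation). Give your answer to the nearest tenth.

8.6

n = 8.
Position = ⌈20/100 · 8⌉ = ⌈1.6⌉ = 2.
The value at rank 2 is 8.6.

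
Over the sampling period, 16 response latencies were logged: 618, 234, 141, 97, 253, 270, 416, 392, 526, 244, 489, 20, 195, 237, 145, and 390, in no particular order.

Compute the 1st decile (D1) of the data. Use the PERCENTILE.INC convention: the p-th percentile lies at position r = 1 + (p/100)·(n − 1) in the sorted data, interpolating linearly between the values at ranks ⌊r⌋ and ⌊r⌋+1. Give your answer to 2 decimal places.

Sorted: 20, 97, 141, 145, 195, 234, 237, 244, 253, 270, 390, 392, 416, 489, 526, 618.
n = 16.
r = 1 + (10/100)·(16 − 1) = 1 + 1.5 = 2.5.
Rank 2 is 97 and rank 3 is 141.
Interpolate: 97 + 0.5·(141 − 97) = 97 + 0.5·44 = 119.

119.00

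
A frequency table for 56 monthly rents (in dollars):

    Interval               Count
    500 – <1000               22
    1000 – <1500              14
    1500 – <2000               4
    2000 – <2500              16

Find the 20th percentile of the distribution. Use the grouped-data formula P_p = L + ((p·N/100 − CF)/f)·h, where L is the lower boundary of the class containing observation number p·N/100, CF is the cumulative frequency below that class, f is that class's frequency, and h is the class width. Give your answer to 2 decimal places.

754.55

N = 56; target position k = 20/100 · 56 = 11.2.
Cumulative frequencies: 22, 36, 40, 56.
Observation 11.2 falls in the class 500 – <1000.
L = 500, CF = 0, f = 22, h = 500.
P20 = 500 + ((11.2 − 0)/22)·500 = 500 + 254.545 = 754.545.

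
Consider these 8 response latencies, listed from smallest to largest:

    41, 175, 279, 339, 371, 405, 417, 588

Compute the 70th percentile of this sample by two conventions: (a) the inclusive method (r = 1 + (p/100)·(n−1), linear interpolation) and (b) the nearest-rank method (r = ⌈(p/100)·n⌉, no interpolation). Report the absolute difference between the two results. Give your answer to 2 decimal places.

3.40

n = 8.
(a) r = 5.9; between ranks 5 (371) and 6 (405): 401.6.
(b) the nearest-rank method: rank 6 → 405.
|401.6 − 405| = 3.4.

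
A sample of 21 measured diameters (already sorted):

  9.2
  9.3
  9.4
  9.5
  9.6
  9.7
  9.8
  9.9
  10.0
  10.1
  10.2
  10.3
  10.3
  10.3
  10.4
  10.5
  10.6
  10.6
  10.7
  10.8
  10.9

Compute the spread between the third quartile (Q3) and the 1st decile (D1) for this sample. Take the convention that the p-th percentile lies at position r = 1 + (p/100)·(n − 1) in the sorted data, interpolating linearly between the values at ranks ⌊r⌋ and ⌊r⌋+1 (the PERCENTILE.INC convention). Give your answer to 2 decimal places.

n = 21.
P10: r = 3 (integer) → 9.4.
P75: r = 16 (integer) → 10.5.
Difference: 10.5 − 9.4 = 1.1.

1.10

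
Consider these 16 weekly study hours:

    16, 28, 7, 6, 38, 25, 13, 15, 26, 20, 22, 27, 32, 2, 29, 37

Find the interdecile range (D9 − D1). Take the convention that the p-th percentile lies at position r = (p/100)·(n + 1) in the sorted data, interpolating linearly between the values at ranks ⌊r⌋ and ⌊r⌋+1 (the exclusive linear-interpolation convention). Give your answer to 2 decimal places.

32.50

Sorted: 2, 6, 7, 13, 15, 16, 20, 22, 25, 26, 27, 28, 29, 32, 37, 38.
n = 16.
P10: r = 1.7; ranks 1–2 are 2, 6; interpolating gives 4.8.
P90: r = 15.3; ranks 15–16 are 37, 38; interpolating gives 37.3.
Difference: 37.3 − 4.8 = 32.5.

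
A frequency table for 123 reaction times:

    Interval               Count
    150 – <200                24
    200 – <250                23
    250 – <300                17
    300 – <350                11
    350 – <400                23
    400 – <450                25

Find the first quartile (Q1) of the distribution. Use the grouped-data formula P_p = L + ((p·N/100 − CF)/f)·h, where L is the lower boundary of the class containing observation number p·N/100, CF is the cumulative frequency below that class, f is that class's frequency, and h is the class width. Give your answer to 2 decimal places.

N = 123; target position k = 25/100 · 123 = 30.75.
Cumulative frequencies: 24, 47, 64, 75, 98, 123.
Observation 30.75 falls in the class 200 – <250.
L = 200, CF = 24, f = 23, h = 50.
P25 = 200 + ((30.75 − 24)/23)·50 = 200 + 14.6739 = 214.674.

214.67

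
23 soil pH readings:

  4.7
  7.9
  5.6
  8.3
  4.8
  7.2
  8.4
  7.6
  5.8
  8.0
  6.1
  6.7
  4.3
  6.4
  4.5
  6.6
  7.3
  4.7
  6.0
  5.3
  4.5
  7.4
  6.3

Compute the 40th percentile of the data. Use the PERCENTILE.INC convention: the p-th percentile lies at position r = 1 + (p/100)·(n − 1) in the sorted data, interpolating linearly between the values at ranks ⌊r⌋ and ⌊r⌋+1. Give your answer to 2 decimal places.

5.96

Sorted: 4.3, 4.5, 4.5, 4.7, 4.7, 4.8, 5.3, 5.6, 5.8, 6.0, 6.1, 6.3, 6.4, 6.6, 6.7, 7.2, 7.3, 7.4, 7.6, 7.9, 8.0, 8.3, 8.4.
n = 23.
r = 1 + (40/100)·(23 − 1) = 1 + 8.8 = 9.8.
Rank 9 is 5.8 and rank 10 is 6.0.
Interpolate: 5.8 + 0.8·(6.0 − 5.8) = 5.8 + 0.8·0.2 = 5.96.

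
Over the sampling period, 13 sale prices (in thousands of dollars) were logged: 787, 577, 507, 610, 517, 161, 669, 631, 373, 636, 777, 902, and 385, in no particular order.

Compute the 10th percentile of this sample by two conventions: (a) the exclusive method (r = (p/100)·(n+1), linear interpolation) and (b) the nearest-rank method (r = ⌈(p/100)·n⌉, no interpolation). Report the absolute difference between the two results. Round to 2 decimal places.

Sorted: 161, 373, 385, 507, 517, 577, 610, 631, 636, 669, 777, 787, 902.
n = 13.
(a) r = 1.4; between ranks 1 (161) and 2 (373): 245.8.
(b) the nearest-rank method: rank 2 → 373.
|245.8 − 373| = 127.2.

127.20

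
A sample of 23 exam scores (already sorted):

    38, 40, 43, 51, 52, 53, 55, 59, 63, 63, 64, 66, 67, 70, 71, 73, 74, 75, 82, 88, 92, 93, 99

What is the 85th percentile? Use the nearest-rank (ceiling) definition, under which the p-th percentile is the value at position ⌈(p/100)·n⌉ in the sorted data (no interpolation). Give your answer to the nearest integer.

n = 23.
Position = ⌈85/100 · 23⌉ = ⌈19.55⌉ = 20.
The value at rank 20 is 88.

88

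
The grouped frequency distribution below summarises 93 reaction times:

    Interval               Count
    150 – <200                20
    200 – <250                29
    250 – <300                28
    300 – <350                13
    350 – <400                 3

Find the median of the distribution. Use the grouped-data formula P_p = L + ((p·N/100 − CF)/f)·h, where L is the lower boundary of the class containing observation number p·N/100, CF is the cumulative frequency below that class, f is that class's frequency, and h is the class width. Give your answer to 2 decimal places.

245.69

N = 93; target position k = 50/100 · 93 = 46.5.
Cumulative frequencies: 20, 49, 77, 90, 93.
Observation 46.5 falls in the class 200 – <250.
L = 200, CF = 20, f = 29, h = 50.
P50 = 200 + ((46.5 − 20)/29)·50 = 200 + 45.6897 = 245.69.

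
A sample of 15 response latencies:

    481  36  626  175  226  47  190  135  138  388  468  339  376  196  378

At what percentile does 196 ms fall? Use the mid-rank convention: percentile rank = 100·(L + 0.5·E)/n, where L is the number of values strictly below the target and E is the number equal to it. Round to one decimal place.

43.3

Sorted: 36, 47, 135, 138, 175, 190, 196, 226, 339, 376, 378, 388, 468, 481, 626.
Count below 196: L = 6; count equal: E = 1; n = 15.
Percentile rank = 100·(6 + 0.5·1)/15 = 100·6.5/15 = 43.33.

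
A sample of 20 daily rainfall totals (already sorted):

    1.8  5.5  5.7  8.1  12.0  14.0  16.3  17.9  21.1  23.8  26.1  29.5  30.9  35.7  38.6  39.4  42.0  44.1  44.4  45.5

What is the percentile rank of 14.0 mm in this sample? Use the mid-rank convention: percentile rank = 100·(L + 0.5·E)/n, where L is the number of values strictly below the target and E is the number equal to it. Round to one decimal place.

27.5

Count below 14.0: L = 5; count equal: E = 1; n = 20.
Percentile rank = 100·(5 + 0.5·1)/20 = 100·5.5/20 = 27.5.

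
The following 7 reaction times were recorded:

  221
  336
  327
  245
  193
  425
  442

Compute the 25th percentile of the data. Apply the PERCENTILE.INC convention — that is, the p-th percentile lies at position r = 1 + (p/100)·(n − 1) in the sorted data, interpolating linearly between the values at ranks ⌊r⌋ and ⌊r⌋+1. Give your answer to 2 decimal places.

Sorted: 193, 221, 245, 327, 336, 425, 442.
n = 7.
r = 1 + (25/100)·(7 − 1) = 1 + 1.5 = 2.5.
Rank 2 is 221 and rank 3 is 245.
Interpolate: 221 + 0.5·(245 − 221) = 221 + 0.5·24 = 233.

233.00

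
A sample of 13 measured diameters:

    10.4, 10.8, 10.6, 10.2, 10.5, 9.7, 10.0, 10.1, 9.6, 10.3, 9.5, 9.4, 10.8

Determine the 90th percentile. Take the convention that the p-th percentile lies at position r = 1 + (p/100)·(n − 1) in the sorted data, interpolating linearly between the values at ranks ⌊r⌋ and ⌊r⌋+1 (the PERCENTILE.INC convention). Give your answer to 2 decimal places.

Sorted: 9.4, 9.5, 9.6, 9.7, 10.0, 10.1, 10.2, 10.3, 10.4, 10.5, 10.6, 10.8, 10.8.
n = 13.
r = 1 + (90/100)·(13 − 1) = 1 + 10.8 = 11.8.
Rank 11 is 10.6 and rank 12 is 10.8.
Interpolate: 10.6 + 0.8·(10.8 − 10.6) = 10.6 + 0.8·0.2 = 10.76.

10.76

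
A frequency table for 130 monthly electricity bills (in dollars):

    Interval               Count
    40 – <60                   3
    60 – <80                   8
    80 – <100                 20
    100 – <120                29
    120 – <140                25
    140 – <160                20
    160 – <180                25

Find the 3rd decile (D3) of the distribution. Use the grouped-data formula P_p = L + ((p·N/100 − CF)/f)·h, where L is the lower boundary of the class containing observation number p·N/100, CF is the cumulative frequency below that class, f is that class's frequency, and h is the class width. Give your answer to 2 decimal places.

105.52

N = 130; target position k = 30/100 · 130 = 39.
Cumulative frequencies: 3, 11, 31, 60, 85, 105, 130.
Observation 39 falls in the class 100 – <120.
L = 100, CF = 31, f = 29, h = 20.
P30 = 100 + ((39 − 31)/29)·20 = 100 + 5.51724 = 105.517.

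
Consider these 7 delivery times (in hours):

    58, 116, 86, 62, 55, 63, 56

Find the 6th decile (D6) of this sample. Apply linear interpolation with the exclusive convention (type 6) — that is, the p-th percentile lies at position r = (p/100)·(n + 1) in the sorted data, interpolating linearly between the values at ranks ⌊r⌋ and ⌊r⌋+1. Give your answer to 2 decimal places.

62.80

Sorted: 55, 56, 58, 62, 63, 86, 116.
n = 7.
r = (60/100)·(7 + 1) = 4.8.
Rank 4 is 62 and rank 5 is 63.
Interpolate: 62 + 0.8·(63 − 62) = 62 + 0.8·1 = 62.8.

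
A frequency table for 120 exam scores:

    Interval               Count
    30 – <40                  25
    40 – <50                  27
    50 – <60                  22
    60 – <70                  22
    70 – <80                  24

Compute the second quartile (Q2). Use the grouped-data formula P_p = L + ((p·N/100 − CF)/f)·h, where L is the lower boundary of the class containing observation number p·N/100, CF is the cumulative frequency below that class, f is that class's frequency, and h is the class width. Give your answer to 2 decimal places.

53.64

N = 120; target position k = 50/100 · 120 = 60.
Cumulative frequencies: 25, 52, 74, 96, 120.
Observation 60 falls in the class 50 – <60.
L = 50, CF = 52, f = 22, h = 10.
P50 = 50 + ((60 − 52)/22)·10 = 50 + 3.63636 = 53.6364.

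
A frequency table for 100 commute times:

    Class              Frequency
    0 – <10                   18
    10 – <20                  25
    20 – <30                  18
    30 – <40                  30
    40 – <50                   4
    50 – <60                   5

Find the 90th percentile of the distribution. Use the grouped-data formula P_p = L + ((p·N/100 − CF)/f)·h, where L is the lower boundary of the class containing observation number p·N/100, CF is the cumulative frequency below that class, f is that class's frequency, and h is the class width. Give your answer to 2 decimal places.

39.67

N = 100; target position k = 90/100 · 100 = 90.
Cumulative frequencies: 18, 43, 61, 91, 95, 100.
Observation 90 falls in the class 30 – <40.
L = 30, CF = 61, f = 30, h = 10.
P90 = 30 + ((90 − 61)/30)·10 = 30 + 9.66667 = 39.6667.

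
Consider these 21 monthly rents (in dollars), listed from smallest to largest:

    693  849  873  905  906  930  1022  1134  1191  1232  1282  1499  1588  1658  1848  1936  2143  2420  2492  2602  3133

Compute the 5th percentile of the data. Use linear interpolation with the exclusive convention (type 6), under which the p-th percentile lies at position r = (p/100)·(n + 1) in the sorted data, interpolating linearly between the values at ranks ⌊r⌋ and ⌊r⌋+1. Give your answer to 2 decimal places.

708.60

n = 21.
r = (5/100)·(21 + 1) = 1.1.
Rank 1 is 693 and rank 2 is 849.
Interpolate: 693 + 0.1·(849 − 693) = 693 + 0.1·156 = 708.6.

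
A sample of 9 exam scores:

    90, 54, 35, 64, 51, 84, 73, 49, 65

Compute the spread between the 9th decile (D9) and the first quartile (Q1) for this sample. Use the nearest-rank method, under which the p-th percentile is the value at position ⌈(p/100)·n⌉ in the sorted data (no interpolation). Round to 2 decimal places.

39.00

Sorted: 35, 49, 51, 54, 64, 65, 73, 84, 90.
n = 9.
P25: rank ⌈25/100·9⌉ = 3 → 51.
P90: rank ⌈90/100·9⌉ = 9 → 90.
Difference: 90 − 51 = 39.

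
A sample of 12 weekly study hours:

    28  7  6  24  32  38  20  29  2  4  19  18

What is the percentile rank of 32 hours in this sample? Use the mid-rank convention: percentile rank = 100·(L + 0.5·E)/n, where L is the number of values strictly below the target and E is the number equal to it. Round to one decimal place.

87.5

Sorted: 2, 4, 6, 7, 18, 19, 20, 24, 28, 29, 32, 38.
Count below 32: L = 10; count equal: E = 1; n = 12.
Percentile rank = 100·(10 + 0.5·1)/12 = 100·10.5/12 = 87.5.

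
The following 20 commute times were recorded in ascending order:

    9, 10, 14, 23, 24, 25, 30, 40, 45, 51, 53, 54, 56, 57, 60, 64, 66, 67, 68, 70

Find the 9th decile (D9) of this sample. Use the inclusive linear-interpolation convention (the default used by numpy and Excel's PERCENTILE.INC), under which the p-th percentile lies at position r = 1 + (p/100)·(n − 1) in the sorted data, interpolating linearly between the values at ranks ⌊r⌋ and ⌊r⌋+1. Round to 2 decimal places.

67.10

n = 20.
r = 1 + (90/100)·(20 − 1) = 1 + 17.1 = 18.1.
Rank 18 is 67 and rank 19 is 68.
Interpolate: 67 + 0.1·(68 − 67) = 67 + 0.1·1 = 67.1.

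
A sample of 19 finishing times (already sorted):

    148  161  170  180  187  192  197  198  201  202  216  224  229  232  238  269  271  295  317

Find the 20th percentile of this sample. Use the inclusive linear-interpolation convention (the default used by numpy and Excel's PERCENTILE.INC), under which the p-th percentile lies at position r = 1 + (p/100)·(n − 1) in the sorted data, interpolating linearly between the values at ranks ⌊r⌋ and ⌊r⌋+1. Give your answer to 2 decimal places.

n = 19.
r = 1 + (20/100)·(19 − 1) = 1 + 3.6 = 4.6.
Rank 4 is 180 and rank 5 is 187.
Interpolate: 180 + 0.6·(187 − 180) = 180 + 0.6·7 = 184.2.

184.20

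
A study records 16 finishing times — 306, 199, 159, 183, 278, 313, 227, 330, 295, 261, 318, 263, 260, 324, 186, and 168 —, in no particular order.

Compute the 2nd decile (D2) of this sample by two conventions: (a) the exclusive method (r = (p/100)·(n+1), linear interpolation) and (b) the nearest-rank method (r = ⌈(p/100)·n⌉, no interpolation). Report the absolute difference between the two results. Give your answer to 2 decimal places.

1.80

Sorted: 159, 168, 183, 186, 199, 227, 260, 261, 263, 278, 295, 306, 313, 318, 324, 330.
n = 16.
(a) r = 3.4; between ranks 3 (183) and 4 (186): 184.2.
(b) the nearest-rank method: rank 4 → 186.
|184.2 − 186| = 1.8.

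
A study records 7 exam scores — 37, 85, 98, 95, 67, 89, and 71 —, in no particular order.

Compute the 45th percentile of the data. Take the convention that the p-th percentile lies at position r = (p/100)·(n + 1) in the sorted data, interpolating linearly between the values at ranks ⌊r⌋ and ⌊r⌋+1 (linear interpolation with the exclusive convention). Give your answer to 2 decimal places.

79.40

Sorted: 37, 67, 71, 85, 89, 95, 98.
n = 7.
r = (45/100)·(7 + 1) = 3.6.
Rank 3 is 71 and rank 4 is 85.
Interpolate: 71 + 0.6·(85 − 71) = 71 + 0.6·14 = 79.4.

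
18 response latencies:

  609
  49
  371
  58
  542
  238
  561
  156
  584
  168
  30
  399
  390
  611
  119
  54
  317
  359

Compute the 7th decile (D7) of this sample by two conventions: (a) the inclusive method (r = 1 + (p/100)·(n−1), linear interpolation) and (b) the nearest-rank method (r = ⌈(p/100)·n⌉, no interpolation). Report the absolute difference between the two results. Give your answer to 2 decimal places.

0.90

Sorted: 30, 49, 54, 58, 119, 156, 168, 238, 317, 359, 371, 390, 399, 542, 561, 584, 609, 611.
n = 18.
(a) r = 12.9; between ranks 12 (390) and 13 (399): 398.1.
(b) the nearest-rank method: rank 13 → 399.
|398.1 − 399| = 0.9.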